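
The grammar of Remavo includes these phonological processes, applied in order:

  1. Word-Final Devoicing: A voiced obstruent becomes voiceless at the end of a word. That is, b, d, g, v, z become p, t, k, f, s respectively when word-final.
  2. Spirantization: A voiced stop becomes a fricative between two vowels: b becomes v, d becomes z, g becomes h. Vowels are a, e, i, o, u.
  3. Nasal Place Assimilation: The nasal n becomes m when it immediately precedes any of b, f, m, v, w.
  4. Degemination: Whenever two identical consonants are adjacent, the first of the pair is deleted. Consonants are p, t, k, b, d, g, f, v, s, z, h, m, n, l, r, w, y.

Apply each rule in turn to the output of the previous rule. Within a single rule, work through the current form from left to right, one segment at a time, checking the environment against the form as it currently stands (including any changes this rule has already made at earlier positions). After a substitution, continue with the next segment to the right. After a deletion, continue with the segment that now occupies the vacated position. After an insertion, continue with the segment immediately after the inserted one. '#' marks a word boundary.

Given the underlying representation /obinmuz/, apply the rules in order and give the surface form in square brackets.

1 Word-Final Devoicing: [obinmuz] → [obinmus]
2 Spirantization: [obinmus] → [ovinmus]
3 Nasal Place Assimilation: [ovinmus] → [ovimmus]
4 Degemination: [ovimmus] → [ovimus]

[ovimus]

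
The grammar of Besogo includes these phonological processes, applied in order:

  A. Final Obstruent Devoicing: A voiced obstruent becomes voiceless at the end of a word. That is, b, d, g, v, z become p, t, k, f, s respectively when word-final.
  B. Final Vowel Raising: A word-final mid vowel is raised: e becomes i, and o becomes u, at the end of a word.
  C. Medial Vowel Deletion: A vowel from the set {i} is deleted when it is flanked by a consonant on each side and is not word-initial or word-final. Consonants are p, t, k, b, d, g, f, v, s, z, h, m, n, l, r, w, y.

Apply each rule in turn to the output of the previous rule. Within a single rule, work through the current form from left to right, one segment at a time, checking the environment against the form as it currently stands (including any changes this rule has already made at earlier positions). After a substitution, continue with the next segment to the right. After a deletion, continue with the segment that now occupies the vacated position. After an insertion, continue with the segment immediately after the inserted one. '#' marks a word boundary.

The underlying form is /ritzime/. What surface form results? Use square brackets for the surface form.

[rtzmi]

A Final Obstruent Devoicing: no change — [ritzime]
B Final Vowel Raising: [ritzime] → [ritzimi]
C Medial Vowel Deletion: [ritzimi] → [rtzmi]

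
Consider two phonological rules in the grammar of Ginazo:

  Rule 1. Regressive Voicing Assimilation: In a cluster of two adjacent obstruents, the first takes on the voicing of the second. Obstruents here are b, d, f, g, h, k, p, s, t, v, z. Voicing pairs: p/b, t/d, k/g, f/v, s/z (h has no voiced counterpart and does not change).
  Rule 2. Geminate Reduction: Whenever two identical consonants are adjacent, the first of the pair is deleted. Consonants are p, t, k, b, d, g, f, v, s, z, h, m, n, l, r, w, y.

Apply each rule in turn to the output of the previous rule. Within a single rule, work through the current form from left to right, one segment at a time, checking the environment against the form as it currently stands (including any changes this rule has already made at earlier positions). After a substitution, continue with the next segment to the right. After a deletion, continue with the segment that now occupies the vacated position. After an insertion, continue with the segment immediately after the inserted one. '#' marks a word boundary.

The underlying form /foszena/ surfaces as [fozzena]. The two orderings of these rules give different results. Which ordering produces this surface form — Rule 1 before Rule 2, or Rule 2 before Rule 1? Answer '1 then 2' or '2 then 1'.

Order 1 then 2:
  1 Regressive Voicing Assimilation: [foszena] → [fozzena]
  2 Geminate Reduction: [fozzena] → [fozena]
  result: [fozena]
Order 2 then 1:
  2 Geminate Reduction: no change — [foszena]
  1 Regressive Voicing Assimilation: [foszena] → [fozzena]
  result: [fozzena]

2 then 1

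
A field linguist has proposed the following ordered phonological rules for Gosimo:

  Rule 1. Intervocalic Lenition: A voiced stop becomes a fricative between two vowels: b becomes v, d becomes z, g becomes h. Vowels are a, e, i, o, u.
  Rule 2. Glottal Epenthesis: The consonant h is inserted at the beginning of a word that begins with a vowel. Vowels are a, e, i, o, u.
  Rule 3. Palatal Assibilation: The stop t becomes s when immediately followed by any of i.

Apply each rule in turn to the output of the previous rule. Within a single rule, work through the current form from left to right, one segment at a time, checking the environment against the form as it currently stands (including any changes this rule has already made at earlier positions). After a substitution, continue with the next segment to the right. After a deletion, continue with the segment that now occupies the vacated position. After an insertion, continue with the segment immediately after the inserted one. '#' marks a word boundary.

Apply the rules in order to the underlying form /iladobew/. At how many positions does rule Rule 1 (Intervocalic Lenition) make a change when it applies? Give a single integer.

2

Rule 1 Intervocalic Lenition: [iladobew] → [ilazovew]
Rule 2 Glottal Epenthesis: [ilazovew] → [hilazovew]
Rule 3 Palatal Assibilation: no change — [hilazovew]
Rule Rule 1 changed 2 position(s).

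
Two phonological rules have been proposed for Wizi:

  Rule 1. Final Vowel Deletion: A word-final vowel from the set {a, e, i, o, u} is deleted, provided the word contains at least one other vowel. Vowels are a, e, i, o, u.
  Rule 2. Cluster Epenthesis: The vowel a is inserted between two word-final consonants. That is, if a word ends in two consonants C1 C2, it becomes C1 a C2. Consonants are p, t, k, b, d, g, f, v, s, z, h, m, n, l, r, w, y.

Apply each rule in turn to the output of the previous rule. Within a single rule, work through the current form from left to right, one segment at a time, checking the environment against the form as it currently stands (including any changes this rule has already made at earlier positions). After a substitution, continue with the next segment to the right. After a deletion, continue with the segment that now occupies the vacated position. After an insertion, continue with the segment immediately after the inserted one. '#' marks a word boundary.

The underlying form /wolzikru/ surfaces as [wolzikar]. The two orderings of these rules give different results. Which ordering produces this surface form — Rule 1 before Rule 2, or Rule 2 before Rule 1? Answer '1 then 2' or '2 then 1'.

1 then 2

Order 1 then 2:
  1 Final Vowel Deletion: [wolzikru] → [wolzikr]
  2 Cluster Epenthesis: [wolzikr] → [wolzikar]
  result: [wolzikar]
Order 2 then 1:
  2 Cluster Epenthesis: no change — [wolzikru]
  1 Final Vowel Deletion: [wolzikru] → [wolzikr]
  result: [wolzikr]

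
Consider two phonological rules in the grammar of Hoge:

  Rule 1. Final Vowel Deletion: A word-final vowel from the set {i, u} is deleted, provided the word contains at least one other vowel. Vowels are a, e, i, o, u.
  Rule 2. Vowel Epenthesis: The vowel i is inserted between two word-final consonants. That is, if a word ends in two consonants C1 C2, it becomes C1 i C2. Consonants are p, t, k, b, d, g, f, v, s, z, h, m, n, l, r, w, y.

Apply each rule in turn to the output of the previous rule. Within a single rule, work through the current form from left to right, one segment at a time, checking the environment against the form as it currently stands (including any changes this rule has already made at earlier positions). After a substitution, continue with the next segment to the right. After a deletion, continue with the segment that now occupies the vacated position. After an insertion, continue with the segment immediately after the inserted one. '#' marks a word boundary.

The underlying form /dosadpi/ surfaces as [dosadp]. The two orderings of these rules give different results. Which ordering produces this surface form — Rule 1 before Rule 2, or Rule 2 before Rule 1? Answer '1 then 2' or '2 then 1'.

2 then 1

Order 1 then 2:
  1 Final Vowel Deletion: [dosadpi] → [dosadp]
  2 Vowel Epenthesis: [dosadp] → [dosadip]
  result: [dosadip]
Order 2 then 1:
  2 Vowel Epenthesis: no change — [dosadpi]
  1 Final Vowel Deletion: [dosadpi] → [dosadp]
  result: [dosadp]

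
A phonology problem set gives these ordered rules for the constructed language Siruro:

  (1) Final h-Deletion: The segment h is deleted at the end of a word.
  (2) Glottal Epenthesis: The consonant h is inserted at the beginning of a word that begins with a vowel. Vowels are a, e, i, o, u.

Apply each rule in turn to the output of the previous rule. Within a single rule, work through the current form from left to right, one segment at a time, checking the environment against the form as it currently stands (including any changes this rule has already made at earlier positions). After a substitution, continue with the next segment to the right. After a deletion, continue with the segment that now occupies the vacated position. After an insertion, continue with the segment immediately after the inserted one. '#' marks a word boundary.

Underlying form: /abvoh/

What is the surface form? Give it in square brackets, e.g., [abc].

[habvo]

(1) Final h-Deletion: [abvoh] → [abvo]
(2) Glottal Epenthesis: [abvo] → [habvo]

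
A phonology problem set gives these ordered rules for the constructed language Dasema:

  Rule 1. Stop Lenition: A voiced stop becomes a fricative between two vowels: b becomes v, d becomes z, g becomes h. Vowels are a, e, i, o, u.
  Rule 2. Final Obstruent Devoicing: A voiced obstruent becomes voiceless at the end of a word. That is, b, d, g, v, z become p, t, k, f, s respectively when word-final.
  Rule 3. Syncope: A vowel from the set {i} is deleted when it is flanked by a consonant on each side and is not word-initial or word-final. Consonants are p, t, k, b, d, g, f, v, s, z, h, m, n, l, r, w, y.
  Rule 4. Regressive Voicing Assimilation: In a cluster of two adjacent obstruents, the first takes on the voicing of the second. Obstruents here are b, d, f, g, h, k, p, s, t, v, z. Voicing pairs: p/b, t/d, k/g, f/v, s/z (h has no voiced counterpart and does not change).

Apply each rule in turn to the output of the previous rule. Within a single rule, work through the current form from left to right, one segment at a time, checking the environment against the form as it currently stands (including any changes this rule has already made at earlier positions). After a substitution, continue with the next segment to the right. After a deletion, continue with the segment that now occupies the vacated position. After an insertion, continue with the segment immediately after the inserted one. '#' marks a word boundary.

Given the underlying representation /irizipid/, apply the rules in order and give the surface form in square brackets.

[irspt]

Rule 1 Stop Lenition: no change — [irizipid]
Rule 2 Final Obstruent Devoicing: [irizipid] → [irizipit]
Rule 3 Syncope: [irizipit] → [irzpt]
Rule 4 Regressive Voicing Assimilation: [irzpt] → [irspt]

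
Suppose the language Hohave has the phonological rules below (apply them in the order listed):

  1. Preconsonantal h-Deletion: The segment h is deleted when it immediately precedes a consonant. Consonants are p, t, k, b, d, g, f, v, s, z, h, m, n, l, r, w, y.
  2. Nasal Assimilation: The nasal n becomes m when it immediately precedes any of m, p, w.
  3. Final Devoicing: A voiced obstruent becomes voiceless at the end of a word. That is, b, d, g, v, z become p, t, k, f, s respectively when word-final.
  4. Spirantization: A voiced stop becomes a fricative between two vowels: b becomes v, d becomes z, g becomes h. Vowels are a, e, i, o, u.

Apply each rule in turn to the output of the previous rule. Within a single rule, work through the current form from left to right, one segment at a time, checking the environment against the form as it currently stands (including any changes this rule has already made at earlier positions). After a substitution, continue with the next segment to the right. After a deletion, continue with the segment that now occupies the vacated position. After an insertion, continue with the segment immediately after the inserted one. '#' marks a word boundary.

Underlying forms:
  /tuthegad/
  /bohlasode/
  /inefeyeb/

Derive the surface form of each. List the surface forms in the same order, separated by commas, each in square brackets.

[tuthehat], [bolasoze], [inefeyep]

/tuthegad/:
  1 Preconsonantal h-Deletion: no change — [tuthegad]
  2 Nasal Assimilation: no change — [tuthegad]
  3 Final Devoicing: [tuthegad] → [tuthegat]
  4 Spirantization: [tuthegat] → [tuthehat]
/bohlasode/:
  1 Preconsonantal h-Deletion: [bohlasode] → [bolasode]
  2 Nasal Assimilation: no change — [bolasode]
  3 Final Devoicing: no change — [bolasode]
  4 Spirantization: [bolasode] → [bolasoze]
/inefeyeb/:
  1 Preconsonantal h-Deletion: no change — [inefeyeb]
  2 Nasal Assimilation: no change — [inefeyeb]
  3 Final Devoicing: [inefeyeb] → [inefeyep]
  4 Spirantization: no change — [inefeyep]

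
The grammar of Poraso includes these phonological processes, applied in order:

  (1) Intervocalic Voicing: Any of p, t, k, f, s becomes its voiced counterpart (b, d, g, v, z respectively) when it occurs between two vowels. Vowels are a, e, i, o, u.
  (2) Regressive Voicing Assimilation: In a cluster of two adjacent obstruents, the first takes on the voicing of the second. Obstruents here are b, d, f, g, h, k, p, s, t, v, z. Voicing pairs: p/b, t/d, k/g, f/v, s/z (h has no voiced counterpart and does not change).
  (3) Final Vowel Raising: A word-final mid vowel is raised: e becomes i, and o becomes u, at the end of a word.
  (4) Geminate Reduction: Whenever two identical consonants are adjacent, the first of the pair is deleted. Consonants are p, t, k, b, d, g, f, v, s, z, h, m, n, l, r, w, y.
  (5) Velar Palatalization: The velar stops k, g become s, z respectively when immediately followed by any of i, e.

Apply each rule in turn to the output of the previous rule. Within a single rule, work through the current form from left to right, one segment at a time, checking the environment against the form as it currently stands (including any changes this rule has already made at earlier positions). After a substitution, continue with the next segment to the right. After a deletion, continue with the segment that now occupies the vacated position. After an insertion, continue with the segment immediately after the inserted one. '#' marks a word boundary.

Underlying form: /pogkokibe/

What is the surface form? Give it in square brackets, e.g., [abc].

(1) Intervocalic Voicing: [pogkokibe] → [pogkogibe]
(2) Regressive Voicing Assimilation: [pogkogibe] → [pokkogibe]
(3) Final Vowel Raising: [pokkogibe] → [pokkogibi]
(4) Geminate Reduction: [pokkogibi] → [pokogibi]
(5) Velar Palatalization: [pokogibi] → [pokozibi]

[pokozibi]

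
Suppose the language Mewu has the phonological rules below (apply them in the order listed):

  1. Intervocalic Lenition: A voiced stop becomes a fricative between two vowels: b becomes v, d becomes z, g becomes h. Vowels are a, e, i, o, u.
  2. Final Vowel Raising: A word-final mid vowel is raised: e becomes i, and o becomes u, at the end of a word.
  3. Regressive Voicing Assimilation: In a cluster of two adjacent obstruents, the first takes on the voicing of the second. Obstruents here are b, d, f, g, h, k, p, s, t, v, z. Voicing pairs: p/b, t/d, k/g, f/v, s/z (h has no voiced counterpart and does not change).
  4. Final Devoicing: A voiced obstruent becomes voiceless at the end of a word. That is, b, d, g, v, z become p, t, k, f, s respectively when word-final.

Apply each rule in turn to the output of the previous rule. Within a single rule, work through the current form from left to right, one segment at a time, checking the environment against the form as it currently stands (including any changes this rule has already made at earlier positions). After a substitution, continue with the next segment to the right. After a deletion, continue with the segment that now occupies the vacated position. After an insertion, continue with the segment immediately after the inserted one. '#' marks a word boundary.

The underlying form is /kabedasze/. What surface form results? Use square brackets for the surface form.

[kavezazzi]

1 Intervocalic Lenition: [kabedasze] → [kavezasze]
2 Final Vowel Raising: [kavezasze] → [kavezaszi]
3 Regressive Voicing Assimilation: [kavezaszi] → [kavezazzi]
4 Final Devoicing: no change — [kavezazzi]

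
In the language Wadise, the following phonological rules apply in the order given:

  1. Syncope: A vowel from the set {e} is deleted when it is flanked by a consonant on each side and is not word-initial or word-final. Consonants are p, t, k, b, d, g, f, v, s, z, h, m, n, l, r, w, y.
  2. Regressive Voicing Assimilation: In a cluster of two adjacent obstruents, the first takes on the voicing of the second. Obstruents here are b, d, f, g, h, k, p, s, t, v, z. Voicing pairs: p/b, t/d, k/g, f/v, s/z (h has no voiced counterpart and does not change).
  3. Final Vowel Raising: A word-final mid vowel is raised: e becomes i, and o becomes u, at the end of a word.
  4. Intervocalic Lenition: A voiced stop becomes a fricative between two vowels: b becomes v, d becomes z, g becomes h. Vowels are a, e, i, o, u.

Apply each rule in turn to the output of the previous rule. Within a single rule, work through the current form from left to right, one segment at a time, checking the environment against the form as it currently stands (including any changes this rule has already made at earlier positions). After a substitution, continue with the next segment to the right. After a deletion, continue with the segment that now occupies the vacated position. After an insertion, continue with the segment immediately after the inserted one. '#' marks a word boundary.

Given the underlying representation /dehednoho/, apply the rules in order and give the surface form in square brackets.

1 Syncope: [dehednoho] → [dhdnoho]
2 Regressive Voicing Assimilation: [dhdnoho] → [thdnoho]
3 Final Vowel Raising: [thdnoho] → [thdnohu]
4 Intervocalic Lenition: no change — [thdnohu]

[thdnohu]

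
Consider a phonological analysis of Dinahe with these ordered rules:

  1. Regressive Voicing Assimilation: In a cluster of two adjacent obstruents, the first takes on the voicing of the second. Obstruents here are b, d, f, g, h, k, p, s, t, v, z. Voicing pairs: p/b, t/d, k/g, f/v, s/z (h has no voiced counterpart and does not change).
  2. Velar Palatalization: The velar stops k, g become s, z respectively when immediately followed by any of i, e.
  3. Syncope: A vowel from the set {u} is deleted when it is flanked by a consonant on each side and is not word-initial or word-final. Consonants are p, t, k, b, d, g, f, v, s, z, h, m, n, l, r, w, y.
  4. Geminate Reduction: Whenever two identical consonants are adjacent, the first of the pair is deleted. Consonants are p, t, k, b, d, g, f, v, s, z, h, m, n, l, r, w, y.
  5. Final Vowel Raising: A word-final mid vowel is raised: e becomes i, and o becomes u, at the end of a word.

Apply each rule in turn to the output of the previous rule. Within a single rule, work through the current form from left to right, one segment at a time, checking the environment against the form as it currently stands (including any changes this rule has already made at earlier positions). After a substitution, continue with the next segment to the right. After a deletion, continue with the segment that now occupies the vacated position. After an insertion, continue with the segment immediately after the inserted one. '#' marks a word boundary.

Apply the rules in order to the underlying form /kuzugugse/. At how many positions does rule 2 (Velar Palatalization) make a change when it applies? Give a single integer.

0

1 Regressive Voicing Assimilation: [kuzugugse] → [kuzugukse]
2 Velar Palatalization: no change — [kuzugukse]
3 Syncope: [kuzugukse] → [kzgkse]
4 Geminate Reduction: no change — [kzgkse]
5 Final Vowel Raising: [kzgkse] → [kzgksi]
Rule 2 changed 0 position(s).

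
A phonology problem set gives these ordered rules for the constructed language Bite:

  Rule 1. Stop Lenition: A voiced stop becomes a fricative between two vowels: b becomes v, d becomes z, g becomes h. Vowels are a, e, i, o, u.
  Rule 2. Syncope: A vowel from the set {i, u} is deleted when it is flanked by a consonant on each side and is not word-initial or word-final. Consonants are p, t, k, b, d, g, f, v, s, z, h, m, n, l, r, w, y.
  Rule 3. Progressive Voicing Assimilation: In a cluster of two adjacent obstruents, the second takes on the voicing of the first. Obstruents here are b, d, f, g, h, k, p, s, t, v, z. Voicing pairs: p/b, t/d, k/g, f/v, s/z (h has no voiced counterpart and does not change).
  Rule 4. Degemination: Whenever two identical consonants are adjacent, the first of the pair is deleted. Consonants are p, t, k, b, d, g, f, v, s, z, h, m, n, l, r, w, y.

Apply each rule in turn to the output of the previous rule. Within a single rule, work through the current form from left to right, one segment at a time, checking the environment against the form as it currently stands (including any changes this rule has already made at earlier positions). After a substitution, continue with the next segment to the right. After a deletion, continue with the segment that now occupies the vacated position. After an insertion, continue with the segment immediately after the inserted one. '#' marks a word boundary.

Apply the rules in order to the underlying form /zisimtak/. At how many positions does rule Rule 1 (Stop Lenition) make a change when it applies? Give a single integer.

Rule 1 Stop Lenition: no change — [zisimtak]
Rule 2 Syncope: [zisimtak] → [zsmtak]
Rule 3 Progressive Voicing Assimilation: [zsmtak] → [zzmtak]
Rule 4 Degemination: [zzmtak] → [zmtak]
Rule Rule 1 changed 0 position(s).

0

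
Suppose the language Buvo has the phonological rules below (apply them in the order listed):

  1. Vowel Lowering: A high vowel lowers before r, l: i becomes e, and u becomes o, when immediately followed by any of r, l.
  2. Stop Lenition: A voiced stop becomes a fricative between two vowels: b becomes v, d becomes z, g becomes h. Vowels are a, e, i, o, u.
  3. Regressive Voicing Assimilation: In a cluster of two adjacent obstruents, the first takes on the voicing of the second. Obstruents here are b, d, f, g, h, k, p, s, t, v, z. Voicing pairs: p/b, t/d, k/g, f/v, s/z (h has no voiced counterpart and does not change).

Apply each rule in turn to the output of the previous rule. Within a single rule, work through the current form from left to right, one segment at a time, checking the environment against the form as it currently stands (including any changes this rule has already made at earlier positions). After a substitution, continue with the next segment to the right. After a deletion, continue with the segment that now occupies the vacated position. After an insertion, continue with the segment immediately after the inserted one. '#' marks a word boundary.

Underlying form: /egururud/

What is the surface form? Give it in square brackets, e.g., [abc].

[ehororud]

1 Vowel Lowering: [egururud] → [egororud]
2 Stop Lenition: [egororud] → [ehororud]
3 Regressive Voicing Assimilation: no change — [ehororud]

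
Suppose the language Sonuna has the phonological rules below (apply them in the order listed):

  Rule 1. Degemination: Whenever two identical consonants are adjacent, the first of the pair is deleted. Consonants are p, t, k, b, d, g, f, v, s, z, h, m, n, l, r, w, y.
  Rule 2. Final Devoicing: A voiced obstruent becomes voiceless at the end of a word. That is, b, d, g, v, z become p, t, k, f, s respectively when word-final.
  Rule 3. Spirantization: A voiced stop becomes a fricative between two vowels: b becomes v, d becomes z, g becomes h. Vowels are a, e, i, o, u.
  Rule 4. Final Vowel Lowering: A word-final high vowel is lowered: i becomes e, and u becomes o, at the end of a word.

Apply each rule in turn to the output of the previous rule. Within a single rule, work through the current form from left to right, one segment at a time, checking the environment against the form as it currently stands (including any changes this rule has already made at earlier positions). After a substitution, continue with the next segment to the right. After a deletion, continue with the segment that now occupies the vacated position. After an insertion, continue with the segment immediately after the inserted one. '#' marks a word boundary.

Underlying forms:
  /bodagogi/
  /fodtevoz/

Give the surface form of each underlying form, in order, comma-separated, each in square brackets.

/bodagogi/:
  Rule 1 Degemination: no change — [bodagogi]
  Rule 2 Final Devoicing: no change — [bodagogi]
  Rule 3 Spirantization: [bodagogi] → [bozahohi]
  Rule 4 Final Vowel Lowering: [bozahohi] → [bozahohe]
/fodtevoz/:
  Rule 1 Degemination: no change — [fodtevoz]
  Rule 2 Final Devoicing: [fodtevoz] → [fodtevos]
  Rule 3 Spirantization: no change — [fodtevos]
  Rule 4 Final Vowel Lowering: no change — [fodtevos]

[bozahohe], [fodtevos]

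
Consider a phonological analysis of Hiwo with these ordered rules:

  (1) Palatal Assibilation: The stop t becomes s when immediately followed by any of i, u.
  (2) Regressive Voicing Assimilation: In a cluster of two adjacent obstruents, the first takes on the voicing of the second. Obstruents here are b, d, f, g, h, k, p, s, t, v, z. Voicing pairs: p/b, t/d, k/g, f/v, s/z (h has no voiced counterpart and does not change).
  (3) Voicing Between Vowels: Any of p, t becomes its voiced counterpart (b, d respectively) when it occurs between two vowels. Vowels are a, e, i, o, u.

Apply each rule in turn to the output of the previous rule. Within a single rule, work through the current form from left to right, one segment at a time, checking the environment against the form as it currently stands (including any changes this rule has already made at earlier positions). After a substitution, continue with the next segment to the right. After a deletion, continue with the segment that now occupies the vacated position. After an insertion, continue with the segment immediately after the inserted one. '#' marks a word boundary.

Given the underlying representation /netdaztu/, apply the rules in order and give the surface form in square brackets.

[neddassu]

(1) Palatal Assibilation: [netdaztu] → [netdazsu]
(2) Regressive Voicing Assimilation: [netdazsu] → [neddassu]
(3) Voicing Between Vowels: no change — [neddassu]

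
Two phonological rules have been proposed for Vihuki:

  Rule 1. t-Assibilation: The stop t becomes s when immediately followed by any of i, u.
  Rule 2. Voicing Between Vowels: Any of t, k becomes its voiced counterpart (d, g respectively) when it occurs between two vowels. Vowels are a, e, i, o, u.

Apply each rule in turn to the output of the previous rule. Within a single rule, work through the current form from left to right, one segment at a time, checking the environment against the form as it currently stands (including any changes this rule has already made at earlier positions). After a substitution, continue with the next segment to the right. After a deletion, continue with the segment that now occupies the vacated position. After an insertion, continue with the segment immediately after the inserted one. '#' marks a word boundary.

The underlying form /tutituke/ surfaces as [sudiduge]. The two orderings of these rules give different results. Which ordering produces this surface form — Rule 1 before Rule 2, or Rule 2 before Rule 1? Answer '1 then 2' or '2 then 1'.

2 then 1

Order 1 then 2:
  1 t-Assibilation: [tutituke] → [susisuke]
  2 Voicing Between Vowels: [susisuke] → [susisuge]
  result: [susisuge]
Order 2 then 1:
  2 Voicing Between Vowels: [tutituke] → [tudiduge]
  1 t-Assibilation: [tudiduge] → [sudiduge]
  result: [sudiduge]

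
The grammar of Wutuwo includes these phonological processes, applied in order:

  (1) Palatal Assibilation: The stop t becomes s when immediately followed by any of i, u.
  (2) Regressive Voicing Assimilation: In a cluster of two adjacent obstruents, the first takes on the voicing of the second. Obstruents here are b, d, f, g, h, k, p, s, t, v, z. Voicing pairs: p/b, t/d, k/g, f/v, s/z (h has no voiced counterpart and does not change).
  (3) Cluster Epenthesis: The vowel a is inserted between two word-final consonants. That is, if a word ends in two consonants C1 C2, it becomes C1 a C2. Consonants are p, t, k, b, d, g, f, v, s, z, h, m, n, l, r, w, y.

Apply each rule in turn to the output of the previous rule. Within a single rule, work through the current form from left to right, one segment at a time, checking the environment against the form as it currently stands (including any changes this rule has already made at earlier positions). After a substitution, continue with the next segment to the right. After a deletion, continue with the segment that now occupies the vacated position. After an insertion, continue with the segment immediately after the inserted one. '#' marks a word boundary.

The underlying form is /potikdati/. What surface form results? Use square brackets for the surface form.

[posigdasi]

(1) Palatal Assibilation: [potikdati] → [posikdasi]
(2) Regressive Voicing Assimilation: [posikdasi] → [posigdasi]
(3) Cluster Epenthesis: no change — [posigdasi]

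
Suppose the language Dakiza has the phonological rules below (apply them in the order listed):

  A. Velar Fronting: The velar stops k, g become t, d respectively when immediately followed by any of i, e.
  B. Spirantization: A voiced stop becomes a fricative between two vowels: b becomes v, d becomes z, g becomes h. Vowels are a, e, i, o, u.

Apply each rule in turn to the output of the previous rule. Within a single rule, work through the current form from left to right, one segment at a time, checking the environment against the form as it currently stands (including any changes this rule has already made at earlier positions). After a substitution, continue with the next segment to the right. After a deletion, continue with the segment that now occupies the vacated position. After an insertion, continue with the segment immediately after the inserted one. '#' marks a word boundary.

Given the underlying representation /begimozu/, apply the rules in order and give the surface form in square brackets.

[bezimozu]

A Velar Fronting: [begimozu] → [bedimozu]
B Spirantization: [bedimozu] → [bezimozu]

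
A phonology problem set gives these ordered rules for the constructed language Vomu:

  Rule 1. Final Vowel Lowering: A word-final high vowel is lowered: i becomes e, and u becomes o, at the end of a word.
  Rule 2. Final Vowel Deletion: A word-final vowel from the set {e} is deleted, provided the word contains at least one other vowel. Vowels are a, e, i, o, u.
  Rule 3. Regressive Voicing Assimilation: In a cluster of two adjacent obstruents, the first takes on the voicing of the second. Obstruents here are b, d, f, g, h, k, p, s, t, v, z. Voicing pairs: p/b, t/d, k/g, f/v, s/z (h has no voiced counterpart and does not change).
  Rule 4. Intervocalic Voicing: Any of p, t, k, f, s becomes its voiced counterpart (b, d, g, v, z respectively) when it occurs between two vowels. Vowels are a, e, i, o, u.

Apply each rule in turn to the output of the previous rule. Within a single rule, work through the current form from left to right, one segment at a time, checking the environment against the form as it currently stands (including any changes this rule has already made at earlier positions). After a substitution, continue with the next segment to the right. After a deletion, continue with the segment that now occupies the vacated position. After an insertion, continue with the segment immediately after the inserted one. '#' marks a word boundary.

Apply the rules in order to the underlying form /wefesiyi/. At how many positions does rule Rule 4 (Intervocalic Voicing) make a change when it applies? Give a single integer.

Rule 1 Final Vowel Lowering: [wefesiyi] → [wefesiye]
Rule 2 Final Vowel Deletion: [wefesiye] → [wefesiy]
Rule 3 Regressive Voicing Assimilation: no change — [wefesiy]
Rule 4 Intervocalic Voicing: [wefesiy] → [weveziy]
Rule Rule 4 changed 2 position(s).

2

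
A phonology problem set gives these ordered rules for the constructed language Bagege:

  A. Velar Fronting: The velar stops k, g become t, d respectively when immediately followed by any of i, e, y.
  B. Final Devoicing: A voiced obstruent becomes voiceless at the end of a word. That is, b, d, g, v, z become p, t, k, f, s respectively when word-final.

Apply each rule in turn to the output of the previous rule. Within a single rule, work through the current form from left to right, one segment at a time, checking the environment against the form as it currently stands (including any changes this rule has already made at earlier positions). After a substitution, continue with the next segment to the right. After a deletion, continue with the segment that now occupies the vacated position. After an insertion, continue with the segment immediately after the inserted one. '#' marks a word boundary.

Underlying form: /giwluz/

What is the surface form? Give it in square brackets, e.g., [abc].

A Velar Fronting: [giwluz] → [diwluz]
B Final Devoicing: [diwluz] → [diwlus]

[diwlus]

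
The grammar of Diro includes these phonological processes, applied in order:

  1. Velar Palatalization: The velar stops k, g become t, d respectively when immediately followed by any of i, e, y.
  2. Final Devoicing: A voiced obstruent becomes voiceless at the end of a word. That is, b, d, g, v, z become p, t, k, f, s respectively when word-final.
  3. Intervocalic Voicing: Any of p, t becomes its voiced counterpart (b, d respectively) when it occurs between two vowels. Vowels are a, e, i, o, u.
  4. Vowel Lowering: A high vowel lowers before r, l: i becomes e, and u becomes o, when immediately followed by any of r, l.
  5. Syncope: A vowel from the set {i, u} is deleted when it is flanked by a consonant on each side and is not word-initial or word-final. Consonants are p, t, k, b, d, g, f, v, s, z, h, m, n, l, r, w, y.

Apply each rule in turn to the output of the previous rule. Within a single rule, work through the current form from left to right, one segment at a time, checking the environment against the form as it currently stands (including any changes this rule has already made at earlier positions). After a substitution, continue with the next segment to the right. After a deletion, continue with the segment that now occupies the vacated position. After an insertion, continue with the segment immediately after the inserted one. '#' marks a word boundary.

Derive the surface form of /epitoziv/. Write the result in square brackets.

[ebdozf]

1 Velar Palatalization: no change — [epitoziv]
2 Final Devoicing: [epitoziv] → [epitozif]
3 Intervocalic Voicing: [epitozif] → [ebidozif]
4 Vowel Lowering: no change — [ebidozif]
5 Syncope: [ebidozif] → [ebdozf]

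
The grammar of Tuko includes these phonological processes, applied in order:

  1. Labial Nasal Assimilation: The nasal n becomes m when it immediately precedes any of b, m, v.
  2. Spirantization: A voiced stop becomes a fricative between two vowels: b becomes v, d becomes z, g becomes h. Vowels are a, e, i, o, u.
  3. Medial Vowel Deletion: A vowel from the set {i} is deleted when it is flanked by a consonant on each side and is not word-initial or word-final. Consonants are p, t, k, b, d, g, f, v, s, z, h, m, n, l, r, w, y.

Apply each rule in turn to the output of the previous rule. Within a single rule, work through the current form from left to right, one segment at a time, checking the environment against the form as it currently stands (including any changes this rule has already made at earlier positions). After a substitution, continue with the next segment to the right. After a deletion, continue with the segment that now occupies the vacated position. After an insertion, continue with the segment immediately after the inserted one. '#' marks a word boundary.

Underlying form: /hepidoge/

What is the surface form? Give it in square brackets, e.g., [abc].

1 Labial Nasal Assimilation: no change — [hepidoge]
2 Spirantization: [hepidoge] → [hepizohe]
3 Medial Vowel Deletion: [hepizohe] → [hepzohe]

[hepzohe]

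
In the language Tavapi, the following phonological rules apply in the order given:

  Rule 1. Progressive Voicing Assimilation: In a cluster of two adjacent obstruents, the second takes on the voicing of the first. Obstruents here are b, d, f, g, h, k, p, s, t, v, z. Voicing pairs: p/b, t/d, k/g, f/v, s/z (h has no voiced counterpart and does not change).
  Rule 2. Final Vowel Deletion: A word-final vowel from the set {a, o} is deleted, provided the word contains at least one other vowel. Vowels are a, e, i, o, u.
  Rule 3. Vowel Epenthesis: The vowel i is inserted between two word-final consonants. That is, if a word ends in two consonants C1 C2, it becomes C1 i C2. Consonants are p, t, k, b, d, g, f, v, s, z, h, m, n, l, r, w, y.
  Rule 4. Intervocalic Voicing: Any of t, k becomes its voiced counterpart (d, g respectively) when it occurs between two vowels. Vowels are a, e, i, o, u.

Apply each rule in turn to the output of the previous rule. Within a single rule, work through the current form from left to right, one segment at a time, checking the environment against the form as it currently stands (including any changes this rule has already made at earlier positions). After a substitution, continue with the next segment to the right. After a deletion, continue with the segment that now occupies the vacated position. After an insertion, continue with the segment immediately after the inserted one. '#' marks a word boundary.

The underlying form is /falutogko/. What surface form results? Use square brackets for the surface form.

Rule 1 Progressive Voicing Assimilation: [falutogko] → [falutoggo]
Rule 2 Final Vowel Deletion: [falutoggo] → [falutogg]
Rule 3 Vowel Epenthesis: [falutogg] → [falutogig]
Rule 4 Intervocalic Voicing: [falutogig] → [faludogig]

[faludogig]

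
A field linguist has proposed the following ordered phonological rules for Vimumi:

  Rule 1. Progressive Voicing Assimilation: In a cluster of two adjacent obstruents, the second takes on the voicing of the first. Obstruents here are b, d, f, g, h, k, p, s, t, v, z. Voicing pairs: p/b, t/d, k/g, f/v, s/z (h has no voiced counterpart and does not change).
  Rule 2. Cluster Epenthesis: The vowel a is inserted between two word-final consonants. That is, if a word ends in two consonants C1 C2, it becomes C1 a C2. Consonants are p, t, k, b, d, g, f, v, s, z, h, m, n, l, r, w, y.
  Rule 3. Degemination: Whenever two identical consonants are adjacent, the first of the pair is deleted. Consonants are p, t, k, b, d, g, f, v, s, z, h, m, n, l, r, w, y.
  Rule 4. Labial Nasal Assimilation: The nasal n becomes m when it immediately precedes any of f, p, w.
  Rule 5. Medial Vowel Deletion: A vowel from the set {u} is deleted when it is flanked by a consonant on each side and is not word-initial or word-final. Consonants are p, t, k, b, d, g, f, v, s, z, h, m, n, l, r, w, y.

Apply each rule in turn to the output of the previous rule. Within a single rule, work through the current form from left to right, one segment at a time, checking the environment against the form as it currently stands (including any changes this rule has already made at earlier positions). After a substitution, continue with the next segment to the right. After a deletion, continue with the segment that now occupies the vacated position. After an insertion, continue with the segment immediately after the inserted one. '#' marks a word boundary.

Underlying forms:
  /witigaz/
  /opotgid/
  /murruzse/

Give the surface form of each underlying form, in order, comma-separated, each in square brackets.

/witigaz/:
  Rule 1 Progressive Voicing Assimilation: no change — [witigaz]
  Rule 2 Cluster Epenthesis: no change — [witigaz]
  Rule 3 Degemination: no change — [witigaz]
  Rule 4 Labial Nasal Assimilation: no change — [witigaz]
  Rule 5 Medial Vowel Deletion: no change — [witigaz]
/opotgid/:
  Rule 1 Progressive Voicing Assimilation: [opotgid] → [opotkid]
  Rule 2 Cluster Epenthesis: no change — [opotkid]
  Rule 3 Degemination: no change — [opotkid]
  Rule 4 Labial Nasal Assimilation: no change — [opotkid]
  Rule 5 Medial Vowel Deletion: no change — [opotkid]
/murruzse/:
  Rule 1 Progressive Voicing Assimilation: [murruzse] → [murruzze]
  Rule 2 Cluster Epenthesis: no change — [murruzze]
  Rule 3 Degemination: [murruzze] → [muruze]
  Rule 4 Labial Nasal Assimilation: no change — [muruze]
  Rule 5 Medial Vowel Deletion: [muruze] → [mrze]

[witigaz], [opotkid], [mrze]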